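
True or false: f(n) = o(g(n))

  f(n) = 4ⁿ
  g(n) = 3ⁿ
False

f(n) = 4ⁿ is O(4ⁿ), and g(n) = 3ⁿ is O(3ⁿ).
Since O(4ⁿ) grows faster than or equal to O(3ⁿ), f(n) = o(g(n)) is false.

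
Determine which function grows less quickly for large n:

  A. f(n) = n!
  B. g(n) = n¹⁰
B

f(n) = n! is O(n!), while g(n) = n¹⁰ is O(n¹⁰).
Since O(n¹⁰) grows slower than O(n!), g(n) is dominated.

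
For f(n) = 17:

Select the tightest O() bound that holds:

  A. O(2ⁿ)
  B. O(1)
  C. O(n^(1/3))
B

f(n) = 17 is O(1).
All listed options are valid Big-O bounds (upper bounds),
but O(1) is the tightest (smallest valid bound).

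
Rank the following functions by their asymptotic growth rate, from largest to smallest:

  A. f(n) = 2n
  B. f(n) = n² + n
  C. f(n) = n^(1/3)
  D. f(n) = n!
D > B > A > C

Comparing growth rates:
D = n! is O(n!)
B = n² + n is O(n²)
A = 2n is O(n)
C = n^(1/3) is O(n^(1/3))

Therefore, the order from fastest to slowest is: D > B > A > C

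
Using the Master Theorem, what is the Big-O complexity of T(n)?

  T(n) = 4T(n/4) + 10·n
Θ(n log n)

Master Theorem: a = 4, b = 4, f(n) = 10·n.
Compute the critical exponent d = log₄(4) = 1.
Compare f(n) = Θ(n) against n^d:
  k = 1 = d, so f(n) = Θ(n^d) — Case 2.
  Work is balanced across levels: T(n) = Θ(n^d log n) = Θ(n log n).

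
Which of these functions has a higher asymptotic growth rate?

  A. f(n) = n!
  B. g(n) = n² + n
A

f(n) = n! is O(n!), while g(n) = n² + n is O(n²).
Since O(n!) grows faster than O(n²), f(n) dominates.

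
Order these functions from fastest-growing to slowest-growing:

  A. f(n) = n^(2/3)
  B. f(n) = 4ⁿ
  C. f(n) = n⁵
B > C > A

Comparing growth rates:
B = 4ⁿ is O(4ⁿ)
C = n⁵ is O(n⁵)
A = n^(2/3) is O(n^(2/3))

Therefore, the order from fastest to slowest is: B > C > A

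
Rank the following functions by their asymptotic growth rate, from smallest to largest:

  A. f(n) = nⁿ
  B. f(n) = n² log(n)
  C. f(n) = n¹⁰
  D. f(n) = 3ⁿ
B < C < D < A

Comparing growth rates:
B = n² log(n) is O(n² log n)
C = n¹⁰ is O(n¹⁰)
D = 3ⁿ is O(3ⁿ)
A = nⁿ is O(nⁿ)

Therefore, the order from slowest to fastest is: B < C < D < A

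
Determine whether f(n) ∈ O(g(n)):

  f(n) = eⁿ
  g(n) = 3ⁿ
True

f(n) = eⁿ is O(eⁿ), and g(n) = 3ⁿ is O(3ⁿ).
Since O(eⁿ) ⊆ O(3ⁿ) (f grows no faster than g), f(n) = O(g(n)) is true.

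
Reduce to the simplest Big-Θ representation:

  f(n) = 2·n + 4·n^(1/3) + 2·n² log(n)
Θ(n² log n)

Order the terms by growth rate: 4·n^(1/3) ≺ 2·n ≺ 2·n² log(n).
The fastest-growing term 2·n² log(n) dominates as n → ∞; dropping its constant factor gives Θ(n² log n).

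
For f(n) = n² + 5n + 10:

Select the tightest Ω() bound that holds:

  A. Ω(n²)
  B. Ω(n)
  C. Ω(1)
A

f(n) = n² + 5n + 10 is Ω(n²).
All listed options are valid Big-Ω bounds (lower bounds),
but Ω(n²) is the tightest (largest valid bound).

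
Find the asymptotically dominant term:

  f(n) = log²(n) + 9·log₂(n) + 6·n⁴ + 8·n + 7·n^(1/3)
6·n⁴

Looking at each term:
  - log²(n) is O(log² n)
  - 9·log₂(n) is O(log n)
  - 6·n⁴ is O(n⁴)
  - 8·n is O(n)
  - 7·n^(1/3) is O(n^(1/3))

The term 6·n⁴ (O(n⁴)) grows fastest and dominates all others.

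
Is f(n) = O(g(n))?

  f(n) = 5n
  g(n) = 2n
True

f(n) = 5n and g(n) = 2n are both O(n).
Big-O permits equal growth rates (f ≤ c·g for some c), so f(n) = O(g(n)) is true.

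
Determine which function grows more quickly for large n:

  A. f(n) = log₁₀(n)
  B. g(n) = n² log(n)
B

f(n) = log₁₀(n) is O(log n), while g(n) = n² log(n) is O(n² log n).
Since O(n² log n) grows faster than O(log n), g(n) dominates.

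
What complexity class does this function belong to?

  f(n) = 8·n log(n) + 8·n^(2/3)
O(n log n)

The dominant term in 8·n log(n) + 8·n^(2/3) is 8·n log(n), which is Θ(n log n).
Lower-order terms (8·n^(2/3)) are asymptotically negligible.
Constants are absorbed, so the tightest bound is O(n log n).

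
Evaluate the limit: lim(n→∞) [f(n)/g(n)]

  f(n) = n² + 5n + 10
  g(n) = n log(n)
∞

Since n² + 5n + 10 (O(n²)) grows faster than n log(n) (O(n log n)),
the ratio f(n)/g(n) → ∞ as n → ∞.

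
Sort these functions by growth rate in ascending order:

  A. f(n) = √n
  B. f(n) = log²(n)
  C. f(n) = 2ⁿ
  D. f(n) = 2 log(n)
D < B < A < C

Comparing growth rates:
D = 2 log(n) is O(log n)
B = log²(n) is O(log² n)
A = √n is O(√n)
C = 2ⁿ is O(2ⁿ)

Therefore, the order from slowest to fastest is: D < B < A < C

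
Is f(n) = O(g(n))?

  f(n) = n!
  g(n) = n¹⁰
False

f(n) = n! is O(n!), and g(n) = n¹⁰ is O(n¹⁰).
Since O(n!) grows faster than O(n¹⁰), f(n) = O(g(n)) is false.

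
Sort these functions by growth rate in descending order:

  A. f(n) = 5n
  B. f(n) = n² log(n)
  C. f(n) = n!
C > B > A

Comparing growth rates:
C = n! is O(n!)
B = n² log(n) is O(n² log n)
A = 5n is O(n)

Therefore, the order from fastest to slowest is: C > B > A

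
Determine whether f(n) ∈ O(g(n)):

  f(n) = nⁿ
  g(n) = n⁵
False

f(n) = nⁿ is O(nⁿ), and g(n) = n⁵ is O(n⁵).
Since O(nⁿ) grows faster than O(n⁵), f(n) = O(g(n)) is false.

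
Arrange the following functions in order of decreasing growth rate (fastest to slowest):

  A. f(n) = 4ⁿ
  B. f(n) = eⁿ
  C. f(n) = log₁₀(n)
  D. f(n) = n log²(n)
A > B > D > C

Comparing growth rates:
A = 4ⁿ is O(4ⁿ)
B = eⁿ is O(eⁿ)
D = n log²(n) is O(n log² n)
C = log₁₀(n) is O(log n)

Therefore, the order from fastest to slowest is: A > B > D > C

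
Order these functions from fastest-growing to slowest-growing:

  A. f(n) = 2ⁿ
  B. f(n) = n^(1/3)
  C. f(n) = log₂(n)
A > B > C

Comparing growth rates:
A = 2ⁿ is O(2ⁿ)
B = n^(1/3) is O(n^(1/3))
C = log₂(n) is O(log n)

Therefore, the order from fastest to slowest is: A > B > C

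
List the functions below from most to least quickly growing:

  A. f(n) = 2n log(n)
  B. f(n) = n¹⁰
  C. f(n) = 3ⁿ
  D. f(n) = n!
D > C > B > A

Comparing growth rates:
D = n! is O(n!)
C = 3ⁿ is O(3ⁿ)
B = n¹⁰ is O(n¹⁰)
A = 2n log(n) is O(n log n)

Therefore, the order from fastest to slowest is: D > C > B > A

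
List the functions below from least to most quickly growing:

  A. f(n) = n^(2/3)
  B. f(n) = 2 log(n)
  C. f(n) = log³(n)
B < C < A

Comparing growth rates:
B = 2 log(n) is O(log n)
C = log³(n) is O(log³ n)
A = n^(2/3) is O(n^(2/3))

Therefore, the order from slowest to fastest is: B < C < A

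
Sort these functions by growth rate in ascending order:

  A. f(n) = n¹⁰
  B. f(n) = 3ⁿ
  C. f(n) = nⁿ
A < B < C

Comparing growth rates:
A = n¹⁰ is O(n¹⁰)
B = 3ⁿ is O(3ⁿ)
C = nⁿ is O(nⁿ)

Therefore, the order from slowest to fastest is: A < B < C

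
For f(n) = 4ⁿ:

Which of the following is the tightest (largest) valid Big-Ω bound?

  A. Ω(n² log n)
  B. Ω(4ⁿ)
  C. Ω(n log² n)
B

f(n) = 4ⁿ is Ω(4ⁿ).
All listed options are valid Big-Ω bounds (lower bounds),
but Ω(4ⁿ) is the tightest (largest valid bound).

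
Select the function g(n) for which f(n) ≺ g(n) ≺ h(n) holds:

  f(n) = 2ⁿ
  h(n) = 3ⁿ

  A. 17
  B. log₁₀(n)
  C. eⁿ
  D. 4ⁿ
C

We need g(n) with 2ⁿ = o(g(n)) and g(n) = o(3ⁿ), i.e. O(2ⁿ) ≺ g ≺ O(3ⁿ).
Check each option:
  A. 17 — O(1) does not grow strictly faster than f(n)
  B. log₁₀(n) — O(log n) does not grow strictly faster than f(n)
  C. eⁿ — O(eⁿ) is strictly between O(2ⁿ) and O(3ⁿ) ✓
  D. 4ⁿ — O(4ⁿ) does not grow strictly slower than h(n)

Only option C (eⁿ) lies strictly between.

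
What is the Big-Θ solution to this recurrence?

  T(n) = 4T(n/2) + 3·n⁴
Θ(n⁴)

Master Theorem: a = 4, b = 2, f(n) = 3·n⁴.
Compute the critical exponent d = log₂(4) = 2.
Compare f(n) = Θ(n⁴) against n^d:
  k = 4 > d = 2, so f(n) = Ω(n^(d+ε)) — Case 3.
  Regularity: a·(n/b)^4/n^4 = a/b^4 = 4/16 < 1 ✓.
  The top-level work dominates: T(n) = Θ(f(n)) = Θ(n⁴).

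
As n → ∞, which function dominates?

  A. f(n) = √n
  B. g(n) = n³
B

f(n) = √n is O(√n), while g(n) = n³ is O(n³).
Since O(n³) grows faster than O(√n), g(n) dominates.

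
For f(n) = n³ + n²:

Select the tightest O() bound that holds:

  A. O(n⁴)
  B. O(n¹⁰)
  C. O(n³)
C

f(n) = n³ + n² is O(n³).
All listed options are valid Big-O bounds (upper bounds),
but O(n³) is the tightest (smallest valid bound).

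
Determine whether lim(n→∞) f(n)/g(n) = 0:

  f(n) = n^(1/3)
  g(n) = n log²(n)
True

f(n) = n^(1/3) is O(n^(1/3)), and g(n) = n log²(n) is O(n log² n).
Since O(n^(1/3)) grows strictly slower than O(n log² n), f(n) = o(g(n)) is true.
This means lim(n→∞) f(n)/g(n) = 0.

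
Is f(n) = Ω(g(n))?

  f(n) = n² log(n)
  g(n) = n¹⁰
False

f(n) = n² log(n) is O(n² log n), and g(n) = n¹⁰ is O(n¹⁰).
Since O(n² log n) grows slower than O(n¹⁰), f(n) = Ω(g(n)) is false.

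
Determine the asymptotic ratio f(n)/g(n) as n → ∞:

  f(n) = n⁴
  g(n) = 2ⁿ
0

Since n⁴ (O(n⁴)) grows slower than 2ⁿ (O(2ⁿ)),
the ratio f(n)/g(n) → 0 as n → ∞.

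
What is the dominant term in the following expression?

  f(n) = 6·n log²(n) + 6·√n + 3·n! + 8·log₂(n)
3·n!

Looking at each term:
  - 6·n log²(n) is O(n log² n)
  - 6·√n is O(√n)
  - 3·n! is O(n!)
  - 8·log₂(n) is O(log n)

The term 3·n! (O(n!)) grows fastest and dominates all others.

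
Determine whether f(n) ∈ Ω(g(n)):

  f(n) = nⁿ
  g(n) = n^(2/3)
True

f(n) = nⁿ is O(nⁿ), and g(n) = n^(2/3) is O(n^(2/3)).
Since O(nⁿ) grows at least as fast as O(n^(2/3)), f(n) = Ω(g(n)) is true.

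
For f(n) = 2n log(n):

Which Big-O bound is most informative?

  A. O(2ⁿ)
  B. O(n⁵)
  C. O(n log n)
C

f(n) = 2n log(n) is O(n log n).
All listed options are valid Big-O bounds (upper bounds),
but O(n log n) is the tightest (smallest valid bound).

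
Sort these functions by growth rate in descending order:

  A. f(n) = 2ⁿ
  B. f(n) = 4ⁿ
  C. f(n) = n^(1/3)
B > A > C

Comparing growth rates:
B = 4ⁿ is O(4ⁿ)
A = 2ⁿ is O(2ⁿ)
C = n^(1/3) is O(n^(1/3))

Therefore, the order from fastest to slowest is: B > A > C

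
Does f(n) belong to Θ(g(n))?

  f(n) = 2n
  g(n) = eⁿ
False

f(n) = 2n is O(n), and g(n) = eⁿ is O(eⁿ).
Since they have different growth rates, f(n) = Θ(g(n)) is false.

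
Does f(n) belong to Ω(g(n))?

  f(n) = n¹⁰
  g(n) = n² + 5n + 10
True

f(n) = n¹⁰ is O(n¹⁰), and g(n) = n² + 5n + 10 is O(n²).
Since O(n¹⁰) grows at least as fast as O(n²), f(n) = Ω(g(n)) is true.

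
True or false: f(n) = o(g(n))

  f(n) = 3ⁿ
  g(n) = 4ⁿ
True

f(n) = 3ⁿ is O(3ⁿ), and g(n) = 4ⁿ is O(4ⁿ).
Since O(3ⁿ) grows strictly slower than O(4ⁿ), f(n) = o(g(n)) is true.
This means lim(n→∞) f(n)/g(n) = 0.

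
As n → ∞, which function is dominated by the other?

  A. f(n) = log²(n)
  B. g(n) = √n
A

f(n) = log²(n) is O(log² n), while g(n) = √n is O(√n).
Since O(log² n) grows slower than O(√n), f(n) is dominated.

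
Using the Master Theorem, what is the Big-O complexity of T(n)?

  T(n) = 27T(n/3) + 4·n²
Θ(n³)

Master Theorem: a = 27, b = 3, f(n) = 4·n².
Compute the critical exponent d = log₃(27) = 3.
Compare f(n) = Θ(n²) against n^d:
  k = 2 < d = 3, so f(n) = O(n^(d-ε)) — Case 1.
  The recursion cost dominates: T(n) = Θ(n^d) = Θ(n³).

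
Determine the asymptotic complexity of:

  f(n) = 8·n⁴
O(n⁴)

The dominant term in 8·n⁴ is 8·n⁴, which is Θ(n⁴).
Constants are absorbed, so the tightest bound is O(n⁴).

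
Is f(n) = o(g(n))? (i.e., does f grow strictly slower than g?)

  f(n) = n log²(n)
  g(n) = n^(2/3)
False

f(n) = n log²(n) is O(n log² n), and g(n) = n^(2/3) is O(n^(2/3)).
Since O(n log² n) grows faster than or equal to O(n^(2/3)), f(n) = o(g(n)) is false.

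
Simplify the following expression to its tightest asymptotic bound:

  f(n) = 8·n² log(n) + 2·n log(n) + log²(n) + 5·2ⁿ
Θ(2ⁿ)

Order the terms by growth rate: log²(n) ≺ 2·n log(n) ≺ 8·n² log(n) ≺ 5·2ⁿ.
The fastest-growing term 5·2ⁿ dominates as n → ∞; dropping its constant factor gives Θ(2ⁿ).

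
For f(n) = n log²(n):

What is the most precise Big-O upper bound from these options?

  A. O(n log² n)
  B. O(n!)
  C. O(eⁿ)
A

f(n) = n log²(n) is O(n log² n).
All listed options are valid Big-O bounds (upper bounds),
but O(n log² n) is the tightest (smallest valid bound).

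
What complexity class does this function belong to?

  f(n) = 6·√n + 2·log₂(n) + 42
O(√n)

The dominant term in 6·√n + 2·log₂(n) + 42 is 6·√n, which is Θ(√n).
Lower-order terms (2·log₂(n), 42) are asymptotically negligible.
Constants are absorbed, so the tightest bound is O(√n).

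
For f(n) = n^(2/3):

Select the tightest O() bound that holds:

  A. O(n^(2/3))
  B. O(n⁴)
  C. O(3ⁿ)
A

f(n) = n^(2/3) is O(n^(2/3)).
All listed options are valid Big-O bounds (upper bounds),
but O(n^(2/3)) is the tightest (smallest valid bound).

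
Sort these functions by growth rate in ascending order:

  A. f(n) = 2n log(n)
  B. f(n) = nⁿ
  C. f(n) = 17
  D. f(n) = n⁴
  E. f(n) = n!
C < A < D < E < B

Comparing growth rates:
C = 17 is O(1)
A = 2n log(n) is O(n log n)
D = n⁴ is O(n⁴)
E = n! is O(n!)
B = nⁿ is O(nⁿ)

Therefore, the order from slowest to fastest is: C < A < D < E < B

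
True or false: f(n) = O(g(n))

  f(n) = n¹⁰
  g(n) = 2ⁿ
True

f(n) = n¹⁰ is O(n¹⁰), and g(n) = 2ⁿ is O(2ⁿ).
Since O(n¹⁰) ⊆ O(2ⁿ) (f grows no faster than g), f(n) = O(g(n)) is true.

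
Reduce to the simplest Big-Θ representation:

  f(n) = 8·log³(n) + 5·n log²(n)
Θ(n log² n)

Order the terms by growth rate: 8·log³(n) ≺ 5·n log²(n).
The fastest-growing term 5·n log²(n) dominates as n → ∞; dropping its constant factor gives Θ(n log² n).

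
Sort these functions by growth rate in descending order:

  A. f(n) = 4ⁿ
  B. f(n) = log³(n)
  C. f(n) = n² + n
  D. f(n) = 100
A > C > B > D

Comparing growth rates:
A = 4ⁿ is O(4ⁿ)
C = n² + n is O(n²)
B = log³(n) is O(log³ n)
D = 100 is O(1)

Therefore, the order from fastest to slowest is: A > C > B > D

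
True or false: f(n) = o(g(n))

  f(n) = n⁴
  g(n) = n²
False

f(n) = n⁴ is O(n⁴), and g(n) = n² is O(n²).
Since O(n⁴) grows faster than or equal to O(n²), f(n) = o(g(n)) is false.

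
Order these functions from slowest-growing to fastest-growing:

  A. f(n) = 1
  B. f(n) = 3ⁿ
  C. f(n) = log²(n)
A < C < B

Comparing growth rates:
A = 1 is O(1)
C = log²(n) is O(log² n)
B = 3ⁿ is O(3ⁿ)

Therefore, the order from slowest to fastest is: A < C < B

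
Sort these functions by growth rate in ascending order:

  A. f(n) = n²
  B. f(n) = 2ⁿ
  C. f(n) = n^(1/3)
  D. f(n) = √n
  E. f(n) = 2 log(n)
E < C < D < A < B

Comparing growth rates:
E = 2 log(n) is O(log n)
C = n^(1/3) is O(n^(1/3))
D = √n is O(√n)
A = n² is O(n²)
B = 2ⁿ is O(2ⁿ)

Therefore, the order from slowest to fastest is: E < C < D < A < B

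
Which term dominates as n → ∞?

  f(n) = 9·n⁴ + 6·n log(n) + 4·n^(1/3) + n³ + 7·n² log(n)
9·n⁴

Looking at each term:
  - 9·n⁴ is O(n⁴)
  - 6·n log(n) is O(n log n)
  - 4·n^(1/3) is O(n^(1/3))
  - n³ is O(n³)
  - 7·n² log(n) is O(n² log n)

The term 9·n⁴ (O(n⁴)) grows fastest and dominates all others.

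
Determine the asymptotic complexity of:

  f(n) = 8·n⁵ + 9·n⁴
O(n⁵)

The dominant term in 8·n⁵ + 9·n⁴ is 8·n⁵, which is Θ(n⁵).
Lower-order terms (9·n⁴) are asymptotically negligible.
Constants are absorbed, so the tightest bound is O(n⁵).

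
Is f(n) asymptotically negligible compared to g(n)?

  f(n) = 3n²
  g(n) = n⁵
True

f(n) = 3n² is O(n²), and g(n) = n⁵ is O(n⁵).
Since O(n²) grows strictly slower than O(n⁵), f(n) = o(g(n)) is true.
This means lim(n→∞) f(n)/g(n) = 0.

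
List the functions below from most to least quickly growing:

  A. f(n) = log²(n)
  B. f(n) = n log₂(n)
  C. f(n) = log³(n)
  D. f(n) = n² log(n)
D > B > C > A

Comparing growth rates:
D = n² log(n) is O(n² log n)
B = n log₂(n) is O(n log n)
C = log³(n) is O(log³ n)
A = log²(n) is O(log² n)

Therefore, the order from fastest to slowest is: D > B > C > A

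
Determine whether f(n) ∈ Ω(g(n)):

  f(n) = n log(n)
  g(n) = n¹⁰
False

f(n) = n log(n) is O(n log n), and g(n) = n¹⁰ is O(n¹⁰).
Since O(n log n) grows slower than O(n¹⁰), f(n) = Ω(g(n)) is false.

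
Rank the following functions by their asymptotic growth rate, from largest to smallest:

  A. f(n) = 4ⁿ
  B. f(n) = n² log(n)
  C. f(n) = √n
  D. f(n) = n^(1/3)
A > B > C > D

Comparing growth rates:
A = 4ⁿ is O(4ⁿ)
B = n² log(n) is O(n² log n)
C = √n is O(√n)
D = n^(1/3) is O(n^(1/3))

Therefore, the order from fastest to slowest is: A > B > C > D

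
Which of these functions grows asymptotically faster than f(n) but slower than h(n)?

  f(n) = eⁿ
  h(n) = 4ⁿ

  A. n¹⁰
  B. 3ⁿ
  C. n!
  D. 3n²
B

We need g(n) with eⁿ = o(g(n)) and g(n) = o(4ⁿ), i.e. O(eⁿ) ≺ g ≺ O(4ⁿ).
Check each option:
  A. n¹⁰ — O(n¹⁰) does not grow strictly faster than f(n)
  B. 3ⁿ — O(3ⁿ) is strictly between O(eⁿ) and O(4ⁿ) ✓
  C. n! — O(n!) does not grow strictly slower than h(n)
  D. 3n² — O(n²) does not grow strictly faster than f(n)

Only option B (3ⁿ) lies strictly between.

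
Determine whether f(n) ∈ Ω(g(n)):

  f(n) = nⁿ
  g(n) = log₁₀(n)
True

f(n) = nⁿ is O(nⁿ), and g(n) = log₁₀(n) is O(log n).
Since O(nⁿ) grows at least as fast as O(log n), f(n) = Ω(g(n)) is true.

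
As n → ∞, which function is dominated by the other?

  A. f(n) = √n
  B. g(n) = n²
A

f(n) = √n is O(√n), while g(n) = n² is O(n²).
Since O(√n) grows slower than O(n²), f(n) is dominated.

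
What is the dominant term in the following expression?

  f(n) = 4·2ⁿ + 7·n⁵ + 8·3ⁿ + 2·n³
8·3ⁿ

Looking at each term:
  - 4·2ⁿ is O(2ⁿ)
  - 7·n⁵ is O(n⁵)
  - 8·3ⁿ is O(3ⁿ)
  - 2·n³ is O(n³)

The term 8·3ⁿ (O(3ⁿ)) grows fastest and dominates all others.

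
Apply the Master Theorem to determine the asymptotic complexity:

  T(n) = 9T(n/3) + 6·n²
Θ(n² log n)

Master Theorem: a = 9, b = 3, f(n) = 6·n².
Compute the critical exponent d = log₃(9) = 2.
Compare f(n) = Θ(n²) against n^d:
  k = 2 = d, so f(n) = Θ(n^d) — Case 2.
  Work is balanced across levels: T(n) = Θ(n^d log n) = Θ(n² log n).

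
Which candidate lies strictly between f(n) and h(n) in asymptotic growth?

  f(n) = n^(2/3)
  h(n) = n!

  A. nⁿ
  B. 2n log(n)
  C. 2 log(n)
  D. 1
B

We need g(n) with n^(2/3) = o(g(n)) and g(n) = o(n!), i.e. O(n^(2/3)) ≺ g ≺ O(n!).
Check each option:
  A. nⁿ — O(nⁿ) does not grow strictly slower than h(n)
  B. 2n log(n) — O(n log n) is strictly between O(n^(2/3)) and O(n!) ✓
  C. 2 log(n) — O(log n) does not grow strictly faster than f(n)
  D. 1 — O(1) does not grow strictly faster than f(n)

Only option B (2n log(n)) lies strictly between.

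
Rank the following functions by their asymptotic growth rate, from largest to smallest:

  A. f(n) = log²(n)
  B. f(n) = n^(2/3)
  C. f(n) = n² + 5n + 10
C > B > A

Comparing growth rates:
C = n² + 5n + 10 is O(n²)
B = n^(2/3) is O(n^(2/3))
A = log²(n) is O(log² n)

Therefore, the order from fastest to slowest is: C > B > A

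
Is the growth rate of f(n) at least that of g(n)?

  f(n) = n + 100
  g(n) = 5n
True

f(n) = n + 100 and g(n) = 5n are both O(n).
Big-Ω permits equal growth rates (f ≥ c·g for some c > 0), so f(n) = Ω(g(n)) is true.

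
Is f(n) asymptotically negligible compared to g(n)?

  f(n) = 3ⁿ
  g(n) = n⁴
False

f(n) = 3ⁿ is O(3ⁿ), and g(n) = n⁴ is O(n⁴).
Since O(3ⁿ) grows faster than or equal to O(n⁴), f(n) = o(g(n)) is false.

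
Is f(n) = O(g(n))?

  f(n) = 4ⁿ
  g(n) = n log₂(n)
False

f(n) = 4ⁿ is O(4ⁿ), and g(n) = n log₂(n) is O(n log n).
Since O(4ⁿ) grows faster than O(n log n), f(n) = O(g(n)) is false.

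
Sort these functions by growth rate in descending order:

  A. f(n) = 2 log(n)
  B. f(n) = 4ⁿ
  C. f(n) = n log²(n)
B > C > A

Comparing growth rates:
B = 4ⁿ is O(4ⁿ)
C = n log²(n) is O(n log² n)
A = 2 log(n) is O(log n)

Therefore, the order from fastest to slowest is: B > C > A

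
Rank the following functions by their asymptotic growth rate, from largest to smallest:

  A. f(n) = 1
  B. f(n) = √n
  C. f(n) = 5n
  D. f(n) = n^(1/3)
C > B > D > A

Comparing growth rates:
C = 5n is O(n)
B = √n is O(√n)
D = n^(1/3) is O(n^(1/3))
A = 1 is O(1)

Therefore, the order from fastest to slowest is: C > B > D > A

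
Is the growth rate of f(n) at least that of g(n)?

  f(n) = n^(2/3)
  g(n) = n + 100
False

f(n) = n^(2/3) is O(n^(2/3)), and g(n) = n + 100 is O(n).
Since O(n^(2/3)) grows slower than O(n), f(n) = Ω(g(n)) is false.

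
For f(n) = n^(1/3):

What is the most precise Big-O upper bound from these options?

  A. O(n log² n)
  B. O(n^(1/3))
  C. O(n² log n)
B

f(n) = n^(1/3) is O(n^(1/3)).
All listed options are valid Big-O bounds (upper bounds),
but O(n^(1/3)) is the tightest (smallest valid bound).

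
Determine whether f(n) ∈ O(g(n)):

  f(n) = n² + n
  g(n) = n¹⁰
True

f(n) = n² + n is O(n²), and g(n) = n¹⁰ is O(n¹⁰).
Since O(n²) ⊆ O(n¹⁰) (f grows no faster than g), f(n) = O(g(n)) is true.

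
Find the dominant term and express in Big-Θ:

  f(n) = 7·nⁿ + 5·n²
Θ(nⁿ)

Order the terms by growth rate: 5·n² ≺ 7·nⁿ.
The fastest-growing term 7·nⁿ dominates as n → ∞; dropping its constant factor gives Θ(nⁿ).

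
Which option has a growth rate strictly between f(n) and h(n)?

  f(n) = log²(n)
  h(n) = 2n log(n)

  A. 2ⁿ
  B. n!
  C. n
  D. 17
C

We need g(n) with log²(n) = o(g(n)) and g(n) = o(2n log(n)), i.e. O(log² n) ≺ g ≺ O(n log n).
Check each option:
  A. 2ⁿ — O(2ⁿ) does not grow strictly slower than h(n)
  B. n! — O(n!) does not grow strictly slower than h(n)
  C. n — O(n) is strictly between O(log² n) and O(n log n) ✓
  D. 17 — O(1) does not grow strictly faster than f(n)

Only option C (n) lies strictly between.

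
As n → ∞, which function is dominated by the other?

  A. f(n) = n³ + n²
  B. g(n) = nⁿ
A

f(n) = n³ + n² is O(n³), while g(n) = nⁿ is O(nⁿ).
Since O(n³) grows slower than O(nⁿ), f(n) is dominated.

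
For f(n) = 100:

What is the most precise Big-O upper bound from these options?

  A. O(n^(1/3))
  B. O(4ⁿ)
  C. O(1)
C

f(n) = 100 is O(1).
All listed options are valid Big-O bounds (upper bounds),
but O(1) is the tightest (smallest valid bound).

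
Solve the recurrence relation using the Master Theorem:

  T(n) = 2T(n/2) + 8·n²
Θ(n²)

Master Theorem: a = 2, b = 2, f(n) = 8·n².
Compute the critical exponent d = log₂(2) = 1.
Compare f(n) = Θ(n²) against n^d:
  k = 2 > d = 1, so f(n) = Ω(n^(d+ε)) — Case 3.
  Regularity: a·(n/b)^2/n^2 = a/b^2 = 2/4 < 1 ✓.
  The top-level work dominates: T(n) = Θ(f(n)) = Θ(n²).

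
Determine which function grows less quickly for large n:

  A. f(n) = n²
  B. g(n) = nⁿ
A

f(n) = n² is O(n²), while g(n) = nⁿ is O(nⁿ).
Since O(n²) grows slower than O(nⁿ), f(n) is dominated.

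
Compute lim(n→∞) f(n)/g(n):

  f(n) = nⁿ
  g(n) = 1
∞

Since nⁿ (O(nⁿ)) grows faster than 1 (O(1)),
the ratio f(n)/g(n) → ∞ as n → ∞.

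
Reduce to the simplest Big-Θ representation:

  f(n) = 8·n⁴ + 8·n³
Θ(n⁴)

Order the terms by growth rate: 8·n³ ≺ 8·n⁴.
The fastest-growing term 8·n⁴ dominates as n → ∞; dropping its constant factor gives Θ(n⁴).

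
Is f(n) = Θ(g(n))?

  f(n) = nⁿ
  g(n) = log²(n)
False

f(n) = nⁿ is O(nⁿ), and g(n) = log²(n) is O(log² n).
Since they have different growth rates, f(n) = Θ(g(n)) is false.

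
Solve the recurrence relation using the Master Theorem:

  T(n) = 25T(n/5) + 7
Θ(n²)

Master Theorem: a = 25, b = 5, f(n) = 7.
Compute the critical exponent d = log₅(25) = 2.
Compare f(n) = Θ(1) against n^d:
  k = 0 < d = 2, so f(n) = O(n^(d-ε)) — Case 1.
  The recursion cost dominates: T(n) = Θ(n^d) = Θ(n²).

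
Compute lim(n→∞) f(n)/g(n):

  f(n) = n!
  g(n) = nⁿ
0

Since n! (O(n!)) grows slower than nⁿ (O(nⁿ)),
the ratio f(n)/g(n) → 0 as n → ∞.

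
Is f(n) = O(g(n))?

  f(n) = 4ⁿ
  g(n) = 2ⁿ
False

f(n) = 4ⁿ is O(4ⁿ), and g(n) = 2ⁿ is O(2ⁿ).
Since O(4ⁿ) grows faster than O(2ⁿ), f(n) = O(g(n)) is false.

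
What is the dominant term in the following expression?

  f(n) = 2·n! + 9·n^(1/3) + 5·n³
2·n!

Looking at each term:
  - 2·n! is O(n!)
  - 9·n^(1/3) is O(n^(1/3))
  - 5·n³ is O(n³)

The term 2·n! (O(n!)) grows fastest and dominates all others.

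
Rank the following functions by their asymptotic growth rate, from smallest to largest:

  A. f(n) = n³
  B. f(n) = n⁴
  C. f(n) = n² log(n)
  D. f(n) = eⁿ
C < A < B < D

Comparing growth rates:
C = n² log(n) is O(n² log n)
A = n³ is O(n³)
B = n⁴ is O(n⁴)
D = eⁿ is O(eⁿ)

Therefore, the order from slowest to fastest is: C < A < B < D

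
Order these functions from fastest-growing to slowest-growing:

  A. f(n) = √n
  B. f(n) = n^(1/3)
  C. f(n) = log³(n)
A > B > C

Comparing growth rates:
A = √n is O(√n)
B = n^(1/3) is O(n^(1/3))
C = log³(n) is O(log³ n)

Therefore, the order from fastest to slowest is: A > B > C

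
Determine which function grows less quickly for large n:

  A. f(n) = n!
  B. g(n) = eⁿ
B

f(n) = n! is O(n!), while g(n) = eⁿ is O(eⁿ).
Since O(eⁿ) grows slower than O(n!), g(n) is dominated.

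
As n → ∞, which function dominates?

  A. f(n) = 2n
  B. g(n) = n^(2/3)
A

f(n) = 2n is O(n), while g(n) = n^(2/3) is O(n^(2/3)).
Since O(n) grows faster than O(n^(2/3)), f(n) dominates.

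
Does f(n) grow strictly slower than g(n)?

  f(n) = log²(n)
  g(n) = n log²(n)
True

f(n) = log²(n) is O(log² n), and g(n) = n log²(n) is O(n log² n).
Since O(log² n) grows strictly slower than O(n log² n), f(n) = o(g(n)) is true.
This means lim(n→∞) f(n)/g(n) = 0.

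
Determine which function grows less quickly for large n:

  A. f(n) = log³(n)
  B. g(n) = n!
A

f(n) = log³(n) is O(log³ n), while g(n) = n! is O(n!).
Since O(log³ n) grows slower than O(n!), f(n) is dominated.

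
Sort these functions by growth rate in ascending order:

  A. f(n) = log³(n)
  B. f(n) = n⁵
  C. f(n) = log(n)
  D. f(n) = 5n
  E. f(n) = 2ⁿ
C < A < D < B < E

Comparing growth rates:
C = log(n) is O(log n)
A = log³(n) is O(log³ n)
D = 5n is O(n)
B = n⁵ is O(n⁵)
E = 2ⁿ is O(2ⁿ)

Therefore, the order from slowest to fastest is: C < A < D < B < E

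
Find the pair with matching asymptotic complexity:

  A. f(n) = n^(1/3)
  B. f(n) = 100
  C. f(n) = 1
B and C

Examining each function:
  A. n^(1/3) is O(n^(1/3))
  B. 100 is O(1)
  C. 1 is O(1)

Functions B and C both have the same complexity class.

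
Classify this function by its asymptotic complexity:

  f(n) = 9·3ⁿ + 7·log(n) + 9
O(3ⁿ)

The dominant term in 9·3ⁿ + 7·log(n) + 9 is 9·3ⁿ, which is Θ(3ⁿ).
Lower-order terms (7·log(n), 9) are asymptotically negligible.
Constants are absorbed, so the tightest bound is O(3ⁿ).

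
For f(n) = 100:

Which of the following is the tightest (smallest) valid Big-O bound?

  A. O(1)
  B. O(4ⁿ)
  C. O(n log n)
A

f(n) = 100 is O(1).
All listed options are valid Big-O bounds (upper bounds),
but O(1) is the tightest (smallest valid bound).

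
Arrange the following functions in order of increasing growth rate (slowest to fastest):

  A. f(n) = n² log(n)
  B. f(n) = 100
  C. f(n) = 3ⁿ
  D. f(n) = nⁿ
B < A < C < D

Comparing growth rates:
B = 100 is O(1)
A = n² log(n) is O(n² log n)
C = 3ⁿ is O(3ⁿ)
D = nⁿ is O(nⁿ)

Therefore, the order from slowest to fastest is: B < A < C < D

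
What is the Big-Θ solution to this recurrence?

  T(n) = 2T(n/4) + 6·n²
Θ(n²)

Master Theorem: a = 2, b = 4, f(n) = 6·n².
Compute the critical exponent d = log₄(2) = 0.500.
Compare f(n) = Θ(n²) against n^d:
  k = 2 > d = 0.500, so f(n) = Ω(n^(d+ε)) — Case 3.
  Regularity: a·(n/b)^2/n^2 = a/b^2 = 2/16 < 1 ✓.
  The top-level work dominates: T(n) = Θ(f(n)) = Θ(n²).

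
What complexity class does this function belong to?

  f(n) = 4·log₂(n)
O(log n)

The dominant term in 4·log₂(n) is 4·log₂(n), which is Θ(log n).
Constants are absorbed, so the tightest bound is O(log n).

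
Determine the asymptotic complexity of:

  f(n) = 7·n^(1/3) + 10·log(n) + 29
O(n^(1/3))

The dominant term in 7·n^(1/3) + 10·log(n) + 29 is 7·n^(1/3), which is Θ(n^(1/3)).
Lower-order terms (10·log(n), 29) are asymptotically negligible.
Constants are absorbed, so the tightest bound is O(n^(1/3)).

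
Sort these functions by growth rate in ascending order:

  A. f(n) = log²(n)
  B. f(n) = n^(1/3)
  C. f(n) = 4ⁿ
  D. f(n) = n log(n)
A < B < D < C

Comparing growth rates:
A = log²(n) is O(log² n)
B = n^(1/3) is O(n^(1/3))
D = n log(n) is O(n log n)
C = 4ⁿ is O(4ⁿ)

Therefore, the order from slowest to fastest is: A < B < D < C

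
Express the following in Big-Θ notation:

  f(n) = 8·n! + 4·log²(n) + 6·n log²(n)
Θ(n!)

Order the terms by growth rate: 4·log²(n) ≺ 6·n log²(n) ≺ 8·n!.
The fastest-growing term 8·n! dominates as n → ∞; dropping its constant factor gives Θ(n!).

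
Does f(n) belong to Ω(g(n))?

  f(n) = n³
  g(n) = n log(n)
True

f(n) = n³ is O(n³), and g(n) = n log(n) is O(n log n).
Since O(n³) grows at least as fast as O(n log n), f(n) = Ω(g(n)) is true.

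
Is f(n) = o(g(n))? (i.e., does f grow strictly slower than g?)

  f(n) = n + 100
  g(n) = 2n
False

f(n) = n + 100 is O(n), and g(n) = 2n is O(n).
Since they have the same growth rate, f(n) = o(g(n)) is false.
(f = o(g) requires f to grow strictly slower, not equal.)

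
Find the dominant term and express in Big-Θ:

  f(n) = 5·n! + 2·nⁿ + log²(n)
Θ(nⁿ)

Order the terms by growth rate: log²(n) ≺ 5·n! ≺ 2·nⁿ.
The fastest-growing term 2·nⁿ dominates as n → ∞; dropping its constant factor gives Θ(nⁿ).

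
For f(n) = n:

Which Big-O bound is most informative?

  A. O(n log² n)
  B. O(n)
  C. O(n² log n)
B

f(n) = n is O(n).
All listed options are valid Big-O bounds (upper bounds),
but O(n) is the tightest (smallest valid bound).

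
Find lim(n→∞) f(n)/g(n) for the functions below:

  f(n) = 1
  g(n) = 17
1/17

Since 1 and 17 have the same growth rate (O(1)),
the ratio converges to a constant: 1/17.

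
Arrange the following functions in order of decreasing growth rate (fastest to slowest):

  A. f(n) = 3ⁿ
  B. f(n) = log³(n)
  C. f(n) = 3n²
A > C > B

Comparing growth rates:
A = 3ⁿ is O(3ⁿ)
C = 3n² is O(n²)
B = log³(n) is O(log³ n)

Therefore, the order from fastest to slowest is: A > C > B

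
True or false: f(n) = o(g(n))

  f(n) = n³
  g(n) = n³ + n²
False

f(n) = n³ is O(n³), and g(n) = n³ + n² is O(n³).
Since they have the same growth rate, f(n) = o(g(n)) is false.
(f = o(g) requires f to grow strictly slower, not equal.)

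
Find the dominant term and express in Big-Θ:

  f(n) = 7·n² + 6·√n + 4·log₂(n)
Θ(n²)

Order the terms by growth rate: 4·log₂(n) ≺ 6·√n ≺ 7·n².
The fastest-growing term 7·n² dominates as n → ∞; dropping its constant factor gives Θ(n²).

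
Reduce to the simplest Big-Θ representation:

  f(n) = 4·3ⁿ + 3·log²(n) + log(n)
Θ(3ⁿ)

Order the terms by growth rate: log(n) ≺ 3·log²(n) ≺ 4·3ⁿ.
The fastest-growing term 4·3ⁿ dominates as n → ∞; dropping its constant factor gives Θ(3ⁿ).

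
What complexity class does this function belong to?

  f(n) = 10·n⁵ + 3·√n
O(n⁵)

The dominant term in 10·n⁵ + 3·√n is 10·n⁵, which is Θ(n⁵).
Lower-order terms (3·√n) are asymptotically negligible.
Constants are absorbed, so the tightest bound is O(n⁵).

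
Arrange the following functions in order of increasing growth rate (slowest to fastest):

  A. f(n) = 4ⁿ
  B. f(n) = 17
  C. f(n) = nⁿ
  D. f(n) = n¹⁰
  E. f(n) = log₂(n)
B < E < D < A < C

Comparing growth rates:
B = 17 is O(1)
E = log₂(n) is O(log n)
D = n¹⁰ is O(n¹⁰)
A = 4ⁿ is O(4ⁿ)
C = nⁿ is O(nⁿ)

Therefore, the order from slowest to fastest is: B < E < D < A < C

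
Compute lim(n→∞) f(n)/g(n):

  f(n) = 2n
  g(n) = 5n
2/5

Since 2n and 5n have the same growth rate (O(n)),
the ratio converges to a constant: 2/5.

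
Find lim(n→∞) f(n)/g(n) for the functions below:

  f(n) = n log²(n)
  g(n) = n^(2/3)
∞

Since n log²(n) (O(n log² n)) grows faster than n^(2/3) (O(n^(2/3))),
the ratio f(n)/g(n) → ∞ as n → ∞.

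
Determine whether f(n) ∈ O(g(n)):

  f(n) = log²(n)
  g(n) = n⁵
True

f(n) = log²(n) is O(log² n), and g(n) = n⁵ is O(n⁵).
Since O(log² n) ⊆ O(n⁵) (f grows no faster than g), f(n) = O(g(n)) is true.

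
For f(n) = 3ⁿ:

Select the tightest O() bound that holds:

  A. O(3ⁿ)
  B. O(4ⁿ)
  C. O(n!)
A

f(n) = 3ⁿ is O(3ⁿ).
All listed options are valid Big-O bounds (upper bounds),
but O(3ⁿ) is the tightest (smallest valid bound).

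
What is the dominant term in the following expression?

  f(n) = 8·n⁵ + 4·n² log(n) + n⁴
8·n⁵

Looking at each term:
  - 8·n⁵ is O(n⁵)
  - 4·n² log(n) is O(n² log n)
  - n⁴ is O(n⁴)

The term 8·n⁵ (O(n⁵)) grows fastest and dominates all others.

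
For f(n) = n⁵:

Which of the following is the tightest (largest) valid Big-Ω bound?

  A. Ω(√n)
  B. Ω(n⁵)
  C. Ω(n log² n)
B

f(n) = n⁵ is Ω(n⁵).
All listed options are valid Big-Ω bounds (lower bounds),
but Ω(n⁵) is the tightest (largest valid bound).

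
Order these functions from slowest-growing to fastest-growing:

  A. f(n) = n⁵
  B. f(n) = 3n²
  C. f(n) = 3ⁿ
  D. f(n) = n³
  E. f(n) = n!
B < D < A < C < E

Comparing growth rates:
B = 3n² is O(n²)
D = n³ is O(n³)
A = n⁵ is O(n⁵)
C = 3ⁿ is O(3ⁿ)
E = n! is O(n!)

Therefore, the order from slowest to fastest is: B < D < A < C < E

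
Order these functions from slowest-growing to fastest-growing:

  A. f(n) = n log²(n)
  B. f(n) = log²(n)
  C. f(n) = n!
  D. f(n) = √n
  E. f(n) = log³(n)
B < E < D < A < C

Comparing growth rates:
B = log²(n) is O(log² n)
E = log³(n) is O(log³ n)
D = √n is O(√n)
A = n log²(n) is O(n log² n)
C = n! is O(n!)

Therefore, the order from slowest to fastest is: B < E < D < A < C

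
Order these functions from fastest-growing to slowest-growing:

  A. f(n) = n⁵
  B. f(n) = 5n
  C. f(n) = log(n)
A > B > C

Comparing growth rates:
A = n⁵ is O(n⁵)
B = 5n is O(n)
C = log(n) is O(log n)

Therefore, the order from fastest to slowest is: A > B > C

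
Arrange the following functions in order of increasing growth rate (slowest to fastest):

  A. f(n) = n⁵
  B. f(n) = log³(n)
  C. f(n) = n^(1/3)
B < C < A

Comparing growth rates:
B = log³(n) is O(log³ n)
C = n^(1/3) is O(n^(1/3))
A = n⁵ is O(n⁵)

Therefore, the order from slowest to fastest is: B < C < A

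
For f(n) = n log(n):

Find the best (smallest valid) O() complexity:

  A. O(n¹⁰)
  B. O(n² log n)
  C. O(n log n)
C

f(n) = n log(n) is O(n log n).
All listed options are valid Big-O bounds (upper bounds),
but O(n log n) is the tightest (smallest valid bound).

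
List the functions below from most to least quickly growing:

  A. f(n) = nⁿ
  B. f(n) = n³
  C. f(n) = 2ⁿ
A > C > B

Comparing growth rates:
A = nⁿ is O(nⁿ)
C = 2ⁿ is O(2ⁿ)
B = n³ is O(n³)

Therefore, the order from fastest to slowest is: A > C > B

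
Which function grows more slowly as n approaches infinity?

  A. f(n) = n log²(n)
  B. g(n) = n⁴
A

f(n) = n log²(n) is O(n log² n), while g(n) = n⁴ is O(n⁴).
Since O(n log² n) grows slower than O(n⁴), f(n) is dominated.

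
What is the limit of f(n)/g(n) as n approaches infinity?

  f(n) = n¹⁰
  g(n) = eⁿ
0

Since n¹⁰ (O(n¹⁰)) grows slower than eⁿ (O(eⁿ)),
the ratio f(n)/g(n) → 0 as n → ∞.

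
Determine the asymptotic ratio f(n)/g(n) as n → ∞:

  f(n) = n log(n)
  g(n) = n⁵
0

Since n log(n) (O(n log n)) grows slower than n⁵ (O(n⁵)),
the ratio f(n)/g(n) → 0 as n → ∞.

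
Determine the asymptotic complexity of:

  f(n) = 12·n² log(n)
O(n² log n)

The dominant term in 12·n² log(n) is 12·n² log(n), which is Θ(n² log n).
Constants are absorbed, so the tightest bound is O(n² log n).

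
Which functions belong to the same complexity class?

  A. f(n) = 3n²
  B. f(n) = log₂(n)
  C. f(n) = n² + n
A and C

Examining each function:
  A. 3n² is O(n²)
  B. log₂(n) is O(log n)
  C. n² + n is O(n²)

Functions A and C both have the same complexity class.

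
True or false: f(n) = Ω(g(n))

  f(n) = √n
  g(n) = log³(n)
True

f(n) = √n is O(√n), and g(n) = log³(n) is O(log³ n).
Since O(√n) grows at least as fast as O(log³ n), f(n) = Ω(g(n)) is true.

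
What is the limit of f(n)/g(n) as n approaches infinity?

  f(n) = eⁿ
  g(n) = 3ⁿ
0

Since eⁿ (O(eⁿ)) grows slower than 3ⁿ (O(3ⁿ)),
the ratio f(n)/g(n) → 0 as n → ∞.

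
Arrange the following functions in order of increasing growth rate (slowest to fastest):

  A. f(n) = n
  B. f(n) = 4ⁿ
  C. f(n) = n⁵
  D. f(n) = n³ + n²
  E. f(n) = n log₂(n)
A < E < D < C < B

Comparing growth rates:
A = n is O(n)
E = n log₂(n) is O(n log n)
D = n³ + n² is O(n³)
C = n⁵ is O(n⁵)
B = 4ⁿ is O(4ⁿ)

Therefore, the order from slowest to fastest is: A < E < D < C < B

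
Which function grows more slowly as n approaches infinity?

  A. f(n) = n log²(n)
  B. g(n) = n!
A

f(n) = n log²(n) is O(n log² n), while g(n) = n! is O(n!).
Since O(n log² n) grows slower than O(n!), f(n) is dominated.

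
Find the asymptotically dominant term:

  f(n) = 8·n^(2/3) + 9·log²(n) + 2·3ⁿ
2·3ⁿ

Looking at each term:
  - 8·n^(2/3) is O(n^(2/3))
  - 9·log²(n) is O(log² n)
  - 2·3ⁿ is O(3ⁿ)

The term 2·3ⁿ (O(3ⁿ)) grows fastest and dominates all others.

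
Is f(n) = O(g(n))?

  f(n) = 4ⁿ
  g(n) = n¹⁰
False

f(n) = 4ⁿ is O(4ⁿ), and g(n) = n¹⁰ is O(n¹⁰).
Since O(4ⁿ) grows faster than O(n¹⁰), f(n) = O(g(n)) is false.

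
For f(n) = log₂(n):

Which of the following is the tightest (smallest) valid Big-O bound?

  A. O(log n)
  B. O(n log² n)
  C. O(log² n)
A

f(n) = log₂(n) is O(log n).
All listed options are valid Big-O bounds (upper bounds),
but O(log n) is the tightest (smallest valid bound).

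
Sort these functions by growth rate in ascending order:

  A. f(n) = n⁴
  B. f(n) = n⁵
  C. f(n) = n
C < A < B

Comparing growth rates:
C = n is O(n)
A = n⁴ is O(n⁴)
B = n⁵ is O(n⁵)

Therefore, the order from slowest to fastest is: C < A < B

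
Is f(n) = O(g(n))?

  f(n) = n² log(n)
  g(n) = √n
False

f(n) = n² log(n) is O(n² log n), and g(n) = √n is O(√n).
Since O(n² log n) grows faster than O(√n), f(n) = O(g(n)) is false.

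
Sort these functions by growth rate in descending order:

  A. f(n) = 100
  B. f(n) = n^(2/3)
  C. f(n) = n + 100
C > B > A

Comparing growth rates:
C = n + 100 is O(n)
B = n^(2/3) is O(n^(2/3))
A = 100 is O(1)

Therefore, the order from fastest to slowest is: C > B > A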